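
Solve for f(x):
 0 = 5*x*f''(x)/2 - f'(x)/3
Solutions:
 f(x) = C1 + C2*x^(17/15)


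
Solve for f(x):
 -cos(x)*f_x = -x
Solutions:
 f(x) = C1 + Integral(x/cos(x), x)


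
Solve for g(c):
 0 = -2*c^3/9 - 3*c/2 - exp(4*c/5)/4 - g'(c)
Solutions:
 g(c) = C1 - c^4/18 - 3*c^2/4 - 5*exp(4*c/5)/16


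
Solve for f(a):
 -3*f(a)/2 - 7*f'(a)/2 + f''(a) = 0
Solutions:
 f(a) = C1*exp(a*(7 - sqrt(73))/4) + C2*exp(a*(7 + sqrt(73))/4)


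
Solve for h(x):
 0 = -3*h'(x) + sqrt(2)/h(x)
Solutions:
 h(x) = -sqrt(C1 + 6*sqrt(2)*x)/3
 h(x) = sqrt(C1 + 6*sqrt(2)*x)/3


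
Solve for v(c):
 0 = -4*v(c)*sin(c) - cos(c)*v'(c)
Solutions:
 v(c) = C1*cos(c)^4


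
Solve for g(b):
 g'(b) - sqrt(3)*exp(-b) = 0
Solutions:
 g(b) = C1 - sqrt(3)*exp(-b)


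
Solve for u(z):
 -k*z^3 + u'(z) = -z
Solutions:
 u(z) = C1 + k*z^4/4 - z^2/2


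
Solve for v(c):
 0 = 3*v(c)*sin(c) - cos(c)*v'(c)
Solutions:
 v(c) = C1/cos(c)^3


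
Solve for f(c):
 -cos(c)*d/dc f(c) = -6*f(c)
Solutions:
 f(c) = C1*(sin(c)^3 + 3*sin(c)^2 + 3*sin(c) + 1)/(sin(c)^3 - 3*sin(c)^2 + 3*sin(c) - 1)


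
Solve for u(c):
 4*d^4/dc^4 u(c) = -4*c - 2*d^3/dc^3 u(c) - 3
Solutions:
 u(c) = C1 + C2*c + C3*c^2 + C4*exp(-c/2) - c^4/12 + 5*c^3/12


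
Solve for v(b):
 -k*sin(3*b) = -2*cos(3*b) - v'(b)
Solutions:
 v(b) = C1 - k*cos(3*b)/3 - 2*sin(3*b)/3


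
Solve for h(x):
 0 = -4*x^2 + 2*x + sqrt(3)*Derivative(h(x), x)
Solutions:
 h(x) = C1 + 4*sqrt(3)*x^3/9 - sqrt(3)*x^2/3


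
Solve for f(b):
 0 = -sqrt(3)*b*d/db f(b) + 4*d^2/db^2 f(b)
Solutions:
 f(b) = C1 + C2*erfi(sqrt(2)*3^(1/4)*b/4)


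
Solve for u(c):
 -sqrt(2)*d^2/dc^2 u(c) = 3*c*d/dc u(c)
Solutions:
 u(c) = C1 + C2*erf(2^(1/4)*sqrt(3)*c/2)


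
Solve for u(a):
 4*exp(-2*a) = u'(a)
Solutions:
 u(a) = C1 - 2*exp(-2*a)


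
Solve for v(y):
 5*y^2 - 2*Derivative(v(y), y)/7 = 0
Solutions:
 v(y) = C1 + 35*y^3/6


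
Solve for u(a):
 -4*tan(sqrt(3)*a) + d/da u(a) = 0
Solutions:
 u(a) = C1 - 4*sqrt(3)*log(cos(sqrt(3)*a))/3


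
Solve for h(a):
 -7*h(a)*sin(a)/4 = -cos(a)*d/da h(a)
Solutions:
 h(a) = C1/cos(a)^(7/4)


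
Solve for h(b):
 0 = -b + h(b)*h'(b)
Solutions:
 h(b) = -sqrt(C1 + b^2)
 h(b) = sqrt(C1 + b^2)


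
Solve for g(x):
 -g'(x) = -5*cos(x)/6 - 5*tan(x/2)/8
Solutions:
 g(x) = C1 - 5*log(cos(x/2))/4 + 5*sin(x)/6


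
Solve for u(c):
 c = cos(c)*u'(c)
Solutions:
 u(c) = C1 + Integral(c/cos(c), c)


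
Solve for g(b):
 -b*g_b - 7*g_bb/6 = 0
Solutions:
 g(b) = C1 + C2*erf(sqrt(21)*b/7)


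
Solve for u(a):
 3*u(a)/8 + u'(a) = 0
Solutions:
 u(a) = C1*exp(-3*a/8)


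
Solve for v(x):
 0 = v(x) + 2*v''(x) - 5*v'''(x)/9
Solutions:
 v(x) = C1*exp(x*(-4*3^(2/3) - 3*3^(1/3) + 12)/10)*sin(3*3^(1/6)*x*(4 - 3^(2/3))/10) + C2*exp(x*(-4*3^(2/3) - 3*3^(1/3) + 12)/10)*cos(3*3^(1/6)*x*(4 - 3^(2/3))/10) + C3*exp(x*(3*3^(1/3) + 6 + 4*3^(2/3))/5)


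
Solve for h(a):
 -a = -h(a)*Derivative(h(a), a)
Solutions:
 h(a) = -sqrt(C1 + a^2)
 h(a) = sqrt(C1 + a^2)


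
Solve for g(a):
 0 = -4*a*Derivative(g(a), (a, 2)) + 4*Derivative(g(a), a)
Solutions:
 g(a) = C1 + C2*a^2


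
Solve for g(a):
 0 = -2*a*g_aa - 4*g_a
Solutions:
 g(a) = C1 + C2/a


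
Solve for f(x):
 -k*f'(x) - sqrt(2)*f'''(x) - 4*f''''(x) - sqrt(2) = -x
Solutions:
 f(x) = C1 + C2*exp(-x*(2^(1/3)*(108*k + sqrt((108*k + sqrt(2))^2 - 2) + sqrt(2))^(1/3) + sqrt(2) + 2^(2/3)/(108*k + sqrt((108*k + sqrt(2))^2 - 2) + sqrt(2))^(1/3))/12) + C3*exp(x*(2^(1/3)*(108*k + sqrt((108*k + sqrt(2))^2 - 2) + sqrt(2))^(1/3) - 2^(1/3)*sqrt(3)*I*(108*k + sqrt((108*k + sqrt(2))^2 - 2) + sqrt(2))^(1/3) - 2*sqrt(2) - 4*2^(2/3)/((-1 + sqrt(3)*I)*(108*k + sqrt((108*k + sqrt(2))^2 - 2) + sqrt(2))^(1/3)))/24) + C4*exp(x*(2^(1/3)*(108*k + sqrt((108*k + sqrt(2))^2 - 2) + sqrt(2))^(1/3) + 2^(1/3)*sqrt(3)*I*(108*k + sqrt((108*k + sqrt(2))^2 - 2) + sqrt(2))^(1/3) - 2*sqrt(2) + 4*2^(2/3)/((1 + sqrt(3)*I)*(108*k + sqrt((108*k + sqrt(2))^2 - 2) + sqrt(2))^(1/3)))/24) + x^2/(2*k) - sqrt(2)*x/k


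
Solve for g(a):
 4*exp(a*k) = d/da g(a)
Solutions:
 g(a) = C1 + 4*exp(a*k)/k


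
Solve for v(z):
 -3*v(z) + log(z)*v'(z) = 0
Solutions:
 v(z) = C1*exp(3*li(z))


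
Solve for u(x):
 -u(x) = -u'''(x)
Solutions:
 u(x) = C3*exp(x) + (C1*sin(sqrt(3)*x/2) + C2*cos(sqrt(3)*x/2))*exp(-x/2)


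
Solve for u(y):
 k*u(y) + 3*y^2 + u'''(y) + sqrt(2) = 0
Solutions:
 u(y) = C1*exp(y*(-k)^(1/3)) + C2*exp(y*(-k)^(1/3)*(-1 + sqrt(3)*I)/2) + C3*exp(-y*(-k)^(1/3)*(1 + sqrt(3)*I)/2) - 3*y^2/k - sqrt(2)/k


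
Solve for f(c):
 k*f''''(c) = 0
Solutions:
 f(c) = C1 + C2*c + C3*c^2 + C4*c^3


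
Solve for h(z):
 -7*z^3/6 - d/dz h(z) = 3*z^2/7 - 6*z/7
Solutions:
 h(z) = C1 - 7*z^4/24 - z^3/7 + 3*z^2/7


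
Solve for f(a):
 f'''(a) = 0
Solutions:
 f(a) = C1 + C2*a + C3*a^2


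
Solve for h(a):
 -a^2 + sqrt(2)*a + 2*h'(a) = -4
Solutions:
 h(a) = C1 + a^3/6 - sqrt(2)*a^2/4 - 2*a


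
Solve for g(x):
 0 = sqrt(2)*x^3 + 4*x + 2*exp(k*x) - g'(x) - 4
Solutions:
 g(x) = C1 + sqrt(2)*x^4/4 + 2*x^2 - 4*x + 2*exp(k*x)/k


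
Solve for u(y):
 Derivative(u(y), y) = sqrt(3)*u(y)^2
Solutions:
 u(y) = -1/(C1 + sqrt(3)*y)


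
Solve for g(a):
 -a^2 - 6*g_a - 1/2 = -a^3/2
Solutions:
 g(a) = C1 + a^4/48 - a^3/18 - a/12


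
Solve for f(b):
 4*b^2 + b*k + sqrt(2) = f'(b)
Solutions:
 f(b) = C1 + 4*b^3/3 + b^2*k/2 + sqrt(2)*b


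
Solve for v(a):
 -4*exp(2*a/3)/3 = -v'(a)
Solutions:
 v(a) = C1 + 2*exp(2*a/3)


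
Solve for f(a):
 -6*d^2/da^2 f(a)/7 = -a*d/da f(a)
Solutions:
 f(a) = C1 + C2*erfi(sqrt(21)*a/6)


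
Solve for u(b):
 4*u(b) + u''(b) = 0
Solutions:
 u(b) = C1*sin(2*b) + C2*cos(2*b)


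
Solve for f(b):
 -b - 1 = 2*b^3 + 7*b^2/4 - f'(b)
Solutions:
 f(b) = C1 + b^4/2 + 7*b^3/12 + b^2/2 + b


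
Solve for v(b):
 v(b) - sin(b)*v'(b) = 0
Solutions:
 v(b) = C1*sqrt(cos(b) - 1)/sqrt(cos(b) + 1)


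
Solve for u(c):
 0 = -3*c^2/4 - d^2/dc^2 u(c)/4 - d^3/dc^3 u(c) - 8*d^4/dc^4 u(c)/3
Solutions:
 u(c) = C1 + C2*c - c^4/4 + 4*c^3 - 16*c^2 + (C3*sin(sqrt(15)*c/16) + C4*cos(sqrt(15)*c/16))*exp(-3*c/16)


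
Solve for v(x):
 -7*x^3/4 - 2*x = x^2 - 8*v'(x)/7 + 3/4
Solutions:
 v(x) = C1 + 49*x^4/128 + 7*x^3/24 + 7*x^2/8 + 21*x/32


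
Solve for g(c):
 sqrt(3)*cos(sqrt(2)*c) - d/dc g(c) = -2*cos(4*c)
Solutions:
 g(c) = C1 + sin(4*c)/2 + sqrt(6)*sin(sqrt(2)*c)/2


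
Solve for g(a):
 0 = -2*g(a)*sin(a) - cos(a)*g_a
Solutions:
 g(a) = C1*cos(a)^2


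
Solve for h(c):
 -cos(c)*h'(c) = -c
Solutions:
 h(c) = C1 + Integral(c/cos(c), c)


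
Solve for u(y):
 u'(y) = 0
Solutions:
 u(y) = C1


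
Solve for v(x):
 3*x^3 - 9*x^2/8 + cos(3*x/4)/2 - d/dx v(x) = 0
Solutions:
 v(x) = C1 + 3*x^4/4 - 3*x^3/8 + 2*sin(3*x/4)/3


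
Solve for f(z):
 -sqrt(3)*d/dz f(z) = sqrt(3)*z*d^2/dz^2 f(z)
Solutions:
 f(z) = C1 + C2*log(z)


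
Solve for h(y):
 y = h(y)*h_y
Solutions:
 h(y) = -sqrt(C1 + y^2)
 h(y) = sqrt(C1 + y^2)


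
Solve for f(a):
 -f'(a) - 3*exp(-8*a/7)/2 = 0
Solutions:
 f(a) = C1 + 21*exp(-8*a/7)/16


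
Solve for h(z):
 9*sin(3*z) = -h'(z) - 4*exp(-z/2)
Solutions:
 h(z) = C1 + 3*cos(3*z) + 8*exp(-z/2)


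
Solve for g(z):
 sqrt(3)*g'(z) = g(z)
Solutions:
 g(z) = C1*exp(sqrt(3)*z/3)


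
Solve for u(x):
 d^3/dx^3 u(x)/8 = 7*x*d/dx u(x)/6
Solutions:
 u(x) = C1 + Integral(C2*airyai(28^(1/3)*3^(2/3)*x/3) + C3*airybi(28^(1/3)*3^(2/3)*x/3), x)


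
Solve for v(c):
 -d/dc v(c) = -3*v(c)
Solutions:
 v(c) = C1*exp(3*c)


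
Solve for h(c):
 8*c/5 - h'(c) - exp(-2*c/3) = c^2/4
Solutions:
 h(c) = C1 - c^3/12 + 4*c^2/5 + 3*exp(-2*c/3)/2


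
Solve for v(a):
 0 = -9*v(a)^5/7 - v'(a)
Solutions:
 v(a) = -7^(1/4)*(1/(C1 + 36*a))^(1/4)
 v(a) = 7^(1/4)*(1/(C1 + 36*a))^(1/4)
 v(a) = -7^(1/4)*I*(1/(C1 + 36*a))^(1/4)
 v(a) = 7^(1/4)*I*(1/(C1 + 36*a))^(1/4)


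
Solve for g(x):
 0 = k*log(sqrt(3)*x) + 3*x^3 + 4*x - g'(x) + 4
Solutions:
 g(x) = C1 + k*x*log(x) - k*x + k*x*log(3)/2 + 3*x^4/4 + 2*x^2 + 4*x


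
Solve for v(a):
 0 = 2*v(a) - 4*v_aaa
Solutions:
 v(a) = C3*exp(2^(2/3)*a/2) + (C1*sin(2^(2/3)*sqrt(3)*a/4) + C2*cos(2^(2/3)*sqrt(3)*a/4))*exp(-2^(2/3)*a/4)


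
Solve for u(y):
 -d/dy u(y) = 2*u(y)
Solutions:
 u(y) = C1*exp(-2*y)


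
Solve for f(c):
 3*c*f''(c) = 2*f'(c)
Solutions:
 f(c) = C1 + C2*c^(5/3)


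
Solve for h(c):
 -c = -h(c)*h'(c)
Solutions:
 h(c) = -sqrt(C1 + c^2)
 h(c) = sqrt(C1 + c^2)


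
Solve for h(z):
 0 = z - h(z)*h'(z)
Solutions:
 h(z) = -sqrt(C1 + z^2)
 h(z) = sqrt(C1 + z^2)


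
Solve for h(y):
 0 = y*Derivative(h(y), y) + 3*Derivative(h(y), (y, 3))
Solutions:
 h(y) = C1 + Integral(C2*airyai(-3^(2/3)*y/3) + C3*airybi(-3^(2/3)*y/3), y)


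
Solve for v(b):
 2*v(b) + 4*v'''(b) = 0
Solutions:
 v(b) = C3*exp(-2^(2/3)*b/2) + (C1*sin(2^(2/3)*sqrt(3)*b/4) + C2*cos(2^(2/3)*sqrt(3)*b/4))*exp(2^(2/3)*b/4)


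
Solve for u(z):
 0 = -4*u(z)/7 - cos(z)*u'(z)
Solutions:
 u(z) = C1*(sin(z) - 1)^(2/7)/(sin(z) + 1)^(2/7)


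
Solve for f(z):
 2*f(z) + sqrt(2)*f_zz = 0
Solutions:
 f(z) = C1*sin(2^(1/4)*z) + C2*cos(2^(1/4)*z)


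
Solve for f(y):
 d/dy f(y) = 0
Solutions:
 f(y) = C1


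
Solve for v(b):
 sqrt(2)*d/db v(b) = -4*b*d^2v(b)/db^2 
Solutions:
 v(b) = C1 + C2*b^(1 - sqrt(2)/4)


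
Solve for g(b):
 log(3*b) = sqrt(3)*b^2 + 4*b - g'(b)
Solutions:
 g(b) = C1 + sqrt(3)*b^3/3 + 2*b^2 - b*log(b) - b*log(3) + b


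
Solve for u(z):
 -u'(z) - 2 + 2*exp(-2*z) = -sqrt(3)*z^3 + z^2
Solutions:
 u(z) = C1 + sqrt(3)*z^4/4 - z^3/3 - 2*z - exp(-2*z)


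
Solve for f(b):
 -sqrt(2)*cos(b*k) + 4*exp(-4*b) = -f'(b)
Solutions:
 f(b) = C1 + exp(-4*b) + sqrt(2)*sin(b*k)/k


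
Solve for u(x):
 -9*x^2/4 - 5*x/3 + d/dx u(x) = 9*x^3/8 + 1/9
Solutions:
 u(x) = C1 + 9*x^4/32 + 3*x^3/4 + 5*x^2/6 + x/9


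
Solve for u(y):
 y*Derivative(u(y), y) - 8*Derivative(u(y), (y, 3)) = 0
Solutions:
 u(y) = C1 + Integral(C2*airyai(y/2) + C3*airybi(y/2), y)


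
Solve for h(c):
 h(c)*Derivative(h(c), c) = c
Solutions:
 h(c) = -sqrt(C1 + c^2)
 h(c) = sqrt(C1 + c^2)


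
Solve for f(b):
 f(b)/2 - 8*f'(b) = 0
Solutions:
 f(b) = C1*exp(b/16)


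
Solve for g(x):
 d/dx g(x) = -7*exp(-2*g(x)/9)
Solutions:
 g(x) = 9*log(-sqrt(C1 - 7*x)) - 9*log(3) + 9*log(2)/2
 g(x) = 9*log(C1 - 7*x)/2 - 9*log(3) + 9*log(2)/2


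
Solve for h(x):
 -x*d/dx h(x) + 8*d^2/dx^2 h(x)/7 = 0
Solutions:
 h(x) = C1 + C2*erfi(sqrt(7)*x/4)


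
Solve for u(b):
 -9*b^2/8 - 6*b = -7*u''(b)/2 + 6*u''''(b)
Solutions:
 u(b) = C1 + C2*b + C3*exp(-sqrt(21)*b/6) + C4*exp(sqrt(21)*b/6) + 3*b^4/112 + 2*b^3/7 + 27*b^2/49


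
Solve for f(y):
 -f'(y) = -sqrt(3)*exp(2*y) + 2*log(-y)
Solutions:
 f(y) = C1 - 2*y*log(-y) + 2*y + sqrt(3)*exp(2*y)/2


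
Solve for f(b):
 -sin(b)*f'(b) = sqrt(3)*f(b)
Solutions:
 f(b) = C1*(cos(b) + 1)^(sqrt(3)/2)/(cos(b) - 1)^(sqrt(3)/2)


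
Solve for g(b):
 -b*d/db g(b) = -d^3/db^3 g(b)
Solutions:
 g(b) = C1 + Integral(C2*airyai(b) + C3*airybi(b), b)


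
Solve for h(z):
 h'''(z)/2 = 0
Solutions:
 h(z) = C1 + C2*z + C3*z^2


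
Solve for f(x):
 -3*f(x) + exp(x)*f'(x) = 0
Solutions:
 f(x) = C1*exp(-3*exp(-x))


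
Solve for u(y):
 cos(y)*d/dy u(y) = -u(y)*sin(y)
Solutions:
 u(y) = C1*cos(y)


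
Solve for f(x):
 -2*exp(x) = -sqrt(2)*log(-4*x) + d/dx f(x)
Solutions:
 f(x) = C1 + sqrt(2)*x*log(-x) + sqrt(2)*x*(-1 + 2*log(2)) - 2*exp(x)


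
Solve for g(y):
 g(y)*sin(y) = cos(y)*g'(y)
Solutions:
 g(y) = C1/cos(y)


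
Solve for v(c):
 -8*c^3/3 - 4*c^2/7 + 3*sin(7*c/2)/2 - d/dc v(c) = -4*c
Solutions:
 v(c) = C1 - 2*c^4/3 - 4*c^3/21 + 2*c^2 - 3*cos(7*c/2)/7


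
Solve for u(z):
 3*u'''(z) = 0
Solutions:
 u(z) = C1 + C2*z + C3*z^2


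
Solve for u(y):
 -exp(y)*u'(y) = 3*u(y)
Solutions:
 u(y) = C1*exp(3*exp(-y))


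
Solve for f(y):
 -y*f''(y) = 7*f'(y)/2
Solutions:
 f(y) = C1 + C2/y^(5/2)


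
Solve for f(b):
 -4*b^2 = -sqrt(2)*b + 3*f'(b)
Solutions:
 f(b) = C1 - 4*b^3/9 + sqrt(2)*b^2/6


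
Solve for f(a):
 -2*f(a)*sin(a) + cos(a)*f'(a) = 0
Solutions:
 f(a) = C1/cos(a)^2


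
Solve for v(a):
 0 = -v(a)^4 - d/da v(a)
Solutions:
 v(a) = (-3^(2/3) - 3*3^(1/6)*I)*(1/(C1 + a))^(1/3)/6
 v(a) = (-3^(2/3) + 3*3^(1/6)*I)*(1/(C1 + a))^(1/3)/6
 v(a) = (1/(C1 + 3*a))^(1/3)


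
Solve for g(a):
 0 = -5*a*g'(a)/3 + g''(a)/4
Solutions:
 g(a) = C1 + C2*erfi(sqrt(30)*a/3)


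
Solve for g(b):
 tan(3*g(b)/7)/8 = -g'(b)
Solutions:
 g(b) = -7*asin(C1*exp(-3*b/56))/3 + 7*pi/3
 g(b) = 7*asin(C1*exp(-3*b/56))/3


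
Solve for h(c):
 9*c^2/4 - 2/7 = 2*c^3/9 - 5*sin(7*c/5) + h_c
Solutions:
 h(c) = C1 - c^4/18 + 3*c^3/4 - 2*c/7 - 25*cos(7*c/5)/7


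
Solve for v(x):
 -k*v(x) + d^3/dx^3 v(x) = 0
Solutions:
 v(x) = C1*exp(k^(1/3)*x) + C2*exp(k^(1/3)*x*(-1 + sqrt(3)*I)/2) + C3*exp(-k^(1/3)*x*(1 + sqrt(3)*I)/2)


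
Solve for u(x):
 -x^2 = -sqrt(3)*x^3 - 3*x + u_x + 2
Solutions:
 u(x) = C1 + sqrt(3)*x^4/4 - x^3/3 + 3*x^2/2 - 2*x


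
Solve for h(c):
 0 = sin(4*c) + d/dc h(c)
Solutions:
 h(c) = C1 + cos(4*c)/4


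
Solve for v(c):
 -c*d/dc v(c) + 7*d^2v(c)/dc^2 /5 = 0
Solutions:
 v(c) = C1 + C2*erfi(sqrt(70)*c/14)


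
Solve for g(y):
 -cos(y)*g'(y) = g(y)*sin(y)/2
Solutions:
 g(y) = C1*sqrt(cos(y))


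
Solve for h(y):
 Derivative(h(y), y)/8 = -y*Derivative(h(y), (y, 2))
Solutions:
 h(y) = C1 + C2*y^(7/8)


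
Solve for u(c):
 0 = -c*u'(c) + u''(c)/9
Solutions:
 u(c) = C1 + C2*erfi(3*sqrt(2)*c/2)


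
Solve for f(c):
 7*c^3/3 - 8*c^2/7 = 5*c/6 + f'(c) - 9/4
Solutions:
 f(c) = C1 + 7*c^4/12 - 8*c^3/21 - 5*c^2/12 + 9*c/4


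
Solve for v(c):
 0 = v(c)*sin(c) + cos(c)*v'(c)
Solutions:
 v(c) = C1*cos(c)


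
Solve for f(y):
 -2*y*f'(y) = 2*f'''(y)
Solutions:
 f(y) = C1 + Integral(C2*airyai(-y) + C3*airybi(-y), y)


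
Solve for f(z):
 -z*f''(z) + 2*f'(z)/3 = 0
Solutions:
 f(z) = C1 + C2*z^(5/3)


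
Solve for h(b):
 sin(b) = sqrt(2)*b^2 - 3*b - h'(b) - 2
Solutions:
 h(b) = C1 + sqrt(2)*b^3/3 - 3*b^2/2 - 2*b + cos(b)


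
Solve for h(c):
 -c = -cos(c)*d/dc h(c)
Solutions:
 h(c) = C1 + Integral(c/cos(c), c)


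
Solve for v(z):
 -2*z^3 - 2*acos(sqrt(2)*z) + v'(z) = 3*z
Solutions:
 v(z) = C1 + z^4/2 + 3*z^2/2 + 2*z*acos(sqrt(2)*z) - sqrt(2)*sqrt(1 - 2*z^2)


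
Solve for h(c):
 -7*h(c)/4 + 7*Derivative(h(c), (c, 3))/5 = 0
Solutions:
 h(c) = C3*exp(10^(1/3)*c/2) + (C1*sin(10^(1/3)*sqrt(3)*c/4) + C2*cos(10^(1/3)*sqrt(3)*c/4))*exp(-10^(1/3)*c/4)


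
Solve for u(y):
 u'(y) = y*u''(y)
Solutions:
 u(y) = C1 + C2*y^2


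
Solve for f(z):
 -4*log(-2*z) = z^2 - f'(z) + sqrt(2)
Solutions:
 f(z) = C1 + z^3/3 + 4*z*log(-z) + z*(-4 + sqrt(2) + 4*log(2))


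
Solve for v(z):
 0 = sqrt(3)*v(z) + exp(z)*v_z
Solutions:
 v(z) = C1*exp(sqrt(3)*exp(-z))


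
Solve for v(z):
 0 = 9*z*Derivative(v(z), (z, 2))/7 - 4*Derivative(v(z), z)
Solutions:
 v(z) = C1 + C2*z^(37/9)


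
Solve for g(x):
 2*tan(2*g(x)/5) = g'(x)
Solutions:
 g(x) = -5*asin(C1*exp(4*x/5))/2 + 5*pi/2
 g(x) = 5*asin(C1*exp(4*x/5))/2


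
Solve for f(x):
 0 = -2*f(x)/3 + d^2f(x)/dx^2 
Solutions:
 f(x) = C1*exp(-sqrt(6)*x/3) + C2*exp(sqrt(6)*x/3)


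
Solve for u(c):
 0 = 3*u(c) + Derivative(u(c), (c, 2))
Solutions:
 u(c) = C1*sin(sqrt(3)*c) + C2*cos(sqrt(3)*c)


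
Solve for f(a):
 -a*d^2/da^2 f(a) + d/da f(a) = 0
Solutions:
 f(a) = C1 + C2*a^2


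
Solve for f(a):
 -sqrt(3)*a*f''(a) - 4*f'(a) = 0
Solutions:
 f(a) = C1 + C2*a^(1 - 4*sqrt(3)/3)


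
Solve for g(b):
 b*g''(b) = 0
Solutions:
 g(b) = C1 + C2*b


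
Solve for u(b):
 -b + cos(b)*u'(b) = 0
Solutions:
 u(b) = C1 + Integral(b/cos(b), b)


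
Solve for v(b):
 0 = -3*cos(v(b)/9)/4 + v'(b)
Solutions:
 -3*b/4 - 9*log(sin(v(b)/9) - 1)/2 + 9*log(sin(v(b)/9) + 1)/2 = C1


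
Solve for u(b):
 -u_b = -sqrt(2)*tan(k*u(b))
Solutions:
 u(b) = Piecewise((-asin(exp(C1*k + sqrt(2)*b*k))/k + pi/k, Ne(k, 0)), (nan, True))
 u(b) = Piecewise((asin(exp(C1*k + sqrt(2)*b*k))/k, Ne(k, 0)), (nan, True))


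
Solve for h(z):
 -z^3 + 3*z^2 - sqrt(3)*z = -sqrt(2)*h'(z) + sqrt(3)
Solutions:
 h(z) = C1 + sqrt(2)*z^4/8 - sqrt(2)*z^3/2 + sqrt(6)*z^2/4 + sqrt(6)*z/2


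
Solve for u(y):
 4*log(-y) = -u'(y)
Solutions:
 u(y) = C1 - 4*y*log(-y) + 4*y


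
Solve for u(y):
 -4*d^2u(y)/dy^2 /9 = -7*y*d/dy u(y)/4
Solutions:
 u(y) = C1 + C2*erfi(3*sqrt(14)*y/8)


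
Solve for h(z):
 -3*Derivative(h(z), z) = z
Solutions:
 h(z) = C1 - z^2/6


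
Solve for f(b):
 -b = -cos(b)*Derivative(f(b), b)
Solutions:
 f(b) = C1 + Integral(b/cos(b), b)


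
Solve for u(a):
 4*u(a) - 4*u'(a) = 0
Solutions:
 u(a) = C1*exp(a)


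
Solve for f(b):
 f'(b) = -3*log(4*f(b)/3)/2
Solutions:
 2*Integral(1/(log(_y) - log(3) + 2*log(2)), (_y, f(b)))/3 = C1 - b


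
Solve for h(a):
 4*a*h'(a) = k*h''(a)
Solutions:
 h(a) = C1 + C2*erf(sqrt(2)*a*sqrt(-1/k))/sqrt(-1/k)


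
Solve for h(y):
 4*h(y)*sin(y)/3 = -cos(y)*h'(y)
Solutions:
 h(y) = C1*cos(y)^(4/3)


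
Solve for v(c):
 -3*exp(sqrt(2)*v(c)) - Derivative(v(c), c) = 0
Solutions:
 v(c) = sqrt(2)*(2*log(1/(C1 + 3*c)) - log(2))/4


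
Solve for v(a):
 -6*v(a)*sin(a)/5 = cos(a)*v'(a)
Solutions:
 v(a) = C1*cos(a)^(6/5)


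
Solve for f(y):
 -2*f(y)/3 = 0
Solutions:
 f(y) = 0


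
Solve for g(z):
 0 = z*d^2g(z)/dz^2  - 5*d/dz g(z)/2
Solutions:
 g(z) = C1 + C2*z^(7/2)


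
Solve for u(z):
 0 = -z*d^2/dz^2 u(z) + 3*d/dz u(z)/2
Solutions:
 u(z) = C1 + C2*z^(5/2)


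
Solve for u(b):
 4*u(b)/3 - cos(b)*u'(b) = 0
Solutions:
 u(b) = C1*(sin(b) + 1)^(2/3)/(sin(b) - 1)^(2/3)


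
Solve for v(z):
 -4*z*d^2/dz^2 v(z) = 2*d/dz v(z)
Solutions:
 v(z) = C1 + C2*sqrt(z)


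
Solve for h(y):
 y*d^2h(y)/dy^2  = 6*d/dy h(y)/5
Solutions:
 h(y) = C1 + C2*y^(11/5)


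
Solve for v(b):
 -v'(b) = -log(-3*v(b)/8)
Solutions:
 -Integral(1/(log(-_y) - 3*log(2) + log(3)), (_y, v(b))) = C1 - b


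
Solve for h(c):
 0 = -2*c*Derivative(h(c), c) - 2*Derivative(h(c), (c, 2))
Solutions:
 h(c) = C1 + C2*erf(sqrt(2)*c/2)


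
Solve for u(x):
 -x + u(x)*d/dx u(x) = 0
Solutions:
 u(x) = -sqrt(C1 + x^2)
 u(x) = sqrt(C1 + x^2)


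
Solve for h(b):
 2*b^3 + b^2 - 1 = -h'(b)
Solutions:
 h(b) = C1 - b^4/2 - b^3/3 + b


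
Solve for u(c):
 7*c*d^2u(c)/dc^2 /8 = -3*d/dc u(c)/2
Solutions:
 u(c) = C1 + C2/c^(5/7)


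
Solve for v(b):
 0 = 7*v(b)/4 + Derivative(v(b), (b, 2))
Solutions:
 v(b) = C1*sin(sqrt(7)*b/2) + C2*cos(sqrt(7)*b/2)


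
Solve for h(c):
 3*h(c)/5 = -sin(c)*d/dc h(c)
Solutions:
 h(c) = C1*(cos(c) + 1)^(3/10)/(cos(c) - 1)^(3/10)


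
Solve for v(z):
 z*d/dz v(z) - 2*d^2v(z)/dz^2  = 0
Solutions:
 v(z) = C1 + C2*erfi(z/2)


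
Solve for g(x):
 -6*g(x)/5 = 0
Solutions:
 g(x) = 0


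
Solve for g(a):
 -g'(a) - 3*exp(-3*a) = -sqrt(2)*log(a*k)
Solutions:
 g(a) = C1 + sqrt(2)*a*log(a*k) - sqrt(2)*a + exp(-3*a)


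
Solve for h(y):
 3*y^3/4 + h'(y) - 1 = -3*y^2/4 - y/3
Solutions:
 h(y) = C1 - 3*y^4/16 - y^3/4 - y^2/6 + y


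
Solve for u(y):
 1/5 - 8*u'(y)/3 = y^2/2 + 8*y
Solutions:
 u(y) = C1 - y^3/16 - 3*y^2/2 + 3*y/40


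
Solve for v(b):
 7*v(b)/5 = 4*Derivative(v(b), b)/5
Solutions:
 v(b) = C1*exp(7*b/4)


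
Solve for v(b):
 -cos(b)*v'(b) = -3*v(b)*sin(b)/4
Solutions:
 v(b) = C1/cos(b)^(3/4)


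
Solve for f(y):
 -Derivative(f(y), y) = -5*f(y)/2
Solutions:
 f(y) = C1*exp(5*y/2)


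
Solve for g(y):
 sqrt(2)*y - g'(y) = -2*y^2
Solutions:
 g(y) = C1 + 2*y^3/3 + sqrt(2)*y^2/2


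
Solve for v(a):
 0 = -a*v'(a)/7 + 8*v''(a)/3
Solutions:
 v(a) = C1 + C2*erfi(sqrt(21)*a/28)


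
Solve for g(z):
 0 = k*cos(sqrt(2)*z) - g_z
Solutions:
 g(z) = C1 + sqrt(2)*k*sin(sqrt(2)*z)/2


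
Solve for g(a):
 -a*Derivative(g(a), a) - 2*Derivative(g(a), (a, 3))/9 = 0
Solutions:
 g(a) = C1 + Integral(C2*airyai(-6^(2/3)*a/2) + C3*airybi(-6^(2/3)*a/2), a)


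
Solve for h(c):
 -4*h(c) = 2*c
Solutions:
 h(c) = -c/2


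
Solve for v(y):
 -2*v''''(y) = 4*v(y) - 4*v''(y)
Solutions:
 v(y) = (C1*sin(2^(1/4)*y*sqrt(2 - sqrt(2))/2) + C2*cos(2^(1/4)*y*sqrt(2 - sqrt(2))/2))*exp(-2^(1/4)*y*sqrt(sqrt(2) + 2)/2) + (C3*sin(2^(1/4)*y*sqrt(2 - sqrt(2))/2) + C4*cos(2^(1/4)*y*sqrt(2 - sqrt(2))/2))*exp(2^(1/4)*y*sqrt(sqrt(2) + 2)/2)


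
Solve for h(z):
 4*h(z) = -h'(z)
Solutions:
 h(z) = C1*exp(-4*z)


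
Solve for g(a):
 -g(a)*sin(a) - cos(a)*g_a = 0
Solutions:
 g(a) = C1*cos(a)


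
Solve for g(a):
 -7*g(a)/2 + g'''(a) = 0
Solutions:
 g(a) = C3*exp(2^(2/3)*7^(1/3)*a/2) + (C1*sin(2^(2/3)*sqrt(3)*7^(1/3)*a/4) + C2*cos(2^(2/3)*sqrt(3)*7^(1/3)*a/4))*exp(-2^(2/3)*7^(1/3)*a/4)


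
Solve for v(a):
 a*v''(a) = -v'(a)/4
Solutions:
 v(a) = C1 + C2*a^(3/4)


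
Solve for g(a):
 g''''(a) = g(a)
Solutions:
 g(a) = C1*exp(-a) + C2*exp(a) + C3*sin(a) + C4*cos(a)


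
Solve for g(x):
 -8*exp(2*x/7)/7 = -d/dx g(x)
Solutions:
 g(x) = C1 + 4*exp(2*x/7)


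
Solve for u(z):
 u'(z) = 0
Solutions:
 u(z) = C1


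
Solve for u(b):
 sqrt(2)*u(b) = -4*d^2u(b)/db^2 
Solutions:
 u(b) = C1*sin(2^(1/4)*b/2) + C2*cos(2^(1/4)*b/2)


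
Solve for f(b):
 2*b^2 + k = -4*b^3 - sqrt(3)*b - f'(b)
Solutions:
 f(b) = C1 - b^4 - 2*b^3/3 - sqrt(3)*b^2/2 - b*k


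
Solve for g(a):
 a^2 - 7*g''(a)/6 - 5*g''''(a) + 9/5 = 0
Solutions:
 g(a) = C1 + C2*a + C3*sin(sqrt(210)*a/30) + C4*cos(sqrt(210)*a/30) + a^4/14 - 711*a^2/245


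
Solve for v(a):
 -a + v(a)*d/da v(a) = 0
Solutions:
 v(a) = -sqrt(C1 + a^2)
 v(a) = sqrt(C1 + a^2)


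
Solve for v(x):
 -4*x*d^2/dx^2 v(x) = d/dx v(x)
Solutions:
 v(x) = C1 + C2*x^(3/4)


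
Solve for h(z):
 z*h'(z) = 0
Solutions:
 h(z) = C1


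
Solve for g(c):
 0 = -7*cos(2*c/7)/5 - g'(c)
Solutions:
 g(c) = C1 - 49*sin(2*c/7)/10


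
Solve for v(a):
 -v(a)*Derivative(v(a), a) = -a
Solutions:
 v(a) = -sqrt(C1 + a^2)
 v(a) = sqrt(C1 + a^2)


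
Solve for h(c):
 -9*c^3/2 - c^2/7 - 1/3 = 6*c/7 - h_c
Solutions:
 h(c) = C1 + 9*c^4/8 + c^3/21 + 3*c^2/7 + c/3


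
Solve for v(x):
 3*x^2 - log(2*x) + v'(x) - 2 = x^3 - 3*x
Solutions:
 v(x) = C1 + x^4/4 - x^3 - 3*x^2/2 + x*log(x) + x*log(2) + x


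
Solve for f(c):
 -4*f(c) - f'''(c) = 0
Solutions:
 f(c) = C3*exp(-2^(2/3)*c) + (C1*sin(2^(2/3)*sqrt(3)*c/2) + C2*cos(2^(2/3)*sqrt(3)*c/2))*exp(2^(2/3)*c/2)


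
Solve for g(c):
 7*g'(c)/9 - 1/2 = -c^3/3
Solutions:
 g(c) = C1 - 3*c^4/28 + 9*c/14


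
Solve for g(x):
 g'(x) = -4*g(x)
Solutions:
 g(x) = C1*exp(-4*x)


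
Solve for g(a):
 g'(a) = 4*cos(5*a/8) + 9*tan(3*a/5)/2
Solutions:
 g(a) = C1 - 15*log(cos(3*a/5))/2 + 32*sin(5*a/8)/5


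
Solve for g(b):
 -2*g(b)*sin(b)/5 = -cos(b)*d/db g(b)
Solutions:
 g(b) = C1/cos(b)^(2/5)


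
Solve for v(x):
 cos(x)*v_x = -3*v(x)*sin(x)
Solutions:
 v(x) = C1*cos(x)^3


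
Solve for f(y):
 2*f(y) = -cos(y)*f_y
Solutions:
 f(y) = C1*(sin(y) - 1)/(sin(y) + 1)


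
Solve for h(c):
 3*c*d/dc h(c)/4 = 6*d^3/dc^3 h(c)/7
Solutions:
 h(c) = C1 + Integral(C2*airyai(7^(1/3)*c/2) + C3*airybi(7^(1/3)*c/2), c)


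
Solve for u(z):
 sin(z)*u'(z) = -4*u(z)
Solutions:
 u(z) = C1*(cos(z)^2 + 2*cos(z) + 1)/(cos(z)^2 - 2*cos(z) + 1)


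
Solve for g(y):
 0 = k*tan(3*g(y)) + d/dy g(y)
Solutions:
 g(y) = -asin(C1*exp(-3*k*y))/3 + pi/3
 g(y) = asin(C1*exp(-3*k*y))/3


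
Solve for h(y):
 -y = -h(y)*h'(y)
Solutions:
 h(y) = -sqrt(C1 + y^2)
 h(y) = sqrt(C1 + y^2)


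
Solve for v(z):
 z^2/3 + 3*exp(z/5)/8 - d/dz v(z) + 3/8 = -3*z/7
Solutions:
 v(z) = C1 + z^3/9 + 3*z^2/14 + 3*z/8 + 15*exp(z/5)/8


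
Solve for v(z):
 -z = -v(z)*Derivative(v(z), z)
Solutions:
 v(z) = -sqrt(C1 + z^2)
 v(z) = sqrt(C1 + z^2)


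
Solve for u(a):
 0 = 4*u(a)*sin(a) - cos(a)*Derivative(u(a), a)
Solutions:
 u(a) = C1/cos(a)^4


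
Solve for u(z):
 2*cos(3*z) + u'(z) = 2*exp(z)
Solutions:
 u(z) = C1 + 2*exp(z) - 2*sin(3*z)/3


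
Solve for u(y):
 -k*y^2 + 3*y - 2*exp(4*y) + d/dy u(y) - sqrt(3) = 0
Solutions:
 u(y) = C1 + k*y^3/3 - 3*y^2/2 + sqrt(3)*y + exp(4*y)/2


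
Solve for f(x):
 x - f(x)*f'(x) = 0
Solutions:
 f(x) = -sqrt(C1 + x^2)
 f(x) = sqrt(C1 + x^2)


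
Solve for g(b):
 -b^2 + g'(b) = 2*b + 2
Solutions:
 g(b) = C1 + b^3/3 + b^2 + 2*b


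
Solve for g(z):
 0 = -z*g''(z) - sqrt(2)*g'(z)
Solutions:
 g(z) = C1 + C2*z^(1 - sqrt(2))


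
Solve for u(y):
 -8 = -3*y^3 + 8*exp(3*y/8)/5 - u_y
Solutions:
 u(y) = C1 - 3*y^4/4 + 8*y + 64*exp(3*y/8)/15


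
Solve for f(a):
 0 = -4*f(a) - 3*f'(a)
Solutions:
 f(a) = C1*exp(-4*a/3)


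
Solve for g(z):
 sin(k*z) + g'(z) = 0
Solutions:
 g(z) = C1 + cos(k*z)/k


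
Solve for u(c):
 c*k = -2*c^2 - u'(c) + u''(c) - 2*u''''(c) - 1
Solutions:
 u(c) = C1 + C4*exp(-c) - 2*c^3/3 - c^2*k/2 - 2*c^2 - c*k - 5*c + (C2*sin(c/2) + C3*cos(c/2))*exp(c/2)


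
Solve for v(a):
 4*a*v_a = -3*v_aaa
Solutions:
 v(a) = C1 + Integral(C2*airyai(-6^(2/3)*a/3) + C3*airybi(-6^(2/3)*a/3), a)


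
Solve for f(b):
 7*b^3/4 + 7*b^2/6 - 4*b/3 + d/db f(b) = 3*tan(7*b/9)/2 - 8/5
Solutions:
 f(b) = C1 - 7*b^4/16 - 7*b^3/18 + 2*b^2/3 - 8*b/5 - 27*log(cos(7*b/9))/14


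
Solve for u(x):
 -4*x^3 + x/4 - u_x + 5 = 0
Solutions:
 u(x) = C1 - x^4 + x^2/8 + 5*x


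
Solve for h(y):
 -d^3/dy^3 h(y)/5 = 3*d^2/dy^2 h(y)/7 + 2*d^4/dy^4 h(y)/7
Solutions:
 h(y) = C1 + C2*y + (C3*sin(sqrt(551)*y/20) + C4*cos(sqrt(551)*y/20))*exp(-7*y/20)


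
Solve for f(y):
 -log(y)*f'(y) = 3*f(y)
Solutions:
 f(y) = C1*exp(-3*li(y))


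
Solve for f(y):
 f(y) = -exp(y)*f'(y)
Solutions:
 f(y) = C1*exp(exp(-y))


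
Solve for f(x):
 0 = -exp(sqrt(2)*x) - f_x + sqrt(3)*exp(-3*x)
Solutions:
 f(x) = C1 - sqrt(2)*exp(sqrt(2)*x)/2 - sqrt(3)*exp(-3*x)/3


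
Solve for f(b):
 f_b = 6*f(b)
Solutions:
 f(b) = C1*exp(6*b)


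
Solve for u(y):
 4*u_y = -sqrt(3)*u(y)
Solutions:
 u(y) = C1*exp(-sqrt(3)*y/4)


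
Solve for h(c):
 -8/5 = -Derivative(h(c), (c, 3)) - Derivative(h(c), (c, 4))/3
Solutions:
 h(c) = C1 + C2*c + C3*c^2 + C4*exp(-3*c) + 4*c^3/15


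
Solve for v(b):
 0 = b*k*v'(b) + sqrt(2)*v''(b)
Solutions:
 v(b) = Piecewise((-2^(3/4)*sqrt(pi)*C1*erf(2^(1/4)*b*sqrt(k)/2)/(2*sqrt(k)) - C2, (k > 0) | (k < 0)), (-C1*b - C2, True))


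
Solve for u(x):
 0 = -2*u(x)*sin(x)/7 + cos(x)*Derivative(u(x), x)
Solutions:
 u(x) = C1/cos(x)^(2/7)


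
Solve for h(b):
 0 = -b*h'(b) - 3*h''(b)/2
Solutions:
 h(b) = C1 + C2*erf(sqrt(3)*b/3)


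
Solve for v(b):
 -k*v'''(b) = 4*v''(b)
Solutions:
 v(b) = C1 + C2*b + C3*exp(-4*b/k)


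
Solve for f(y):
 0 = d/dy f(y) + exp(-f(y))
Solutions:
 f(y) = log(C1 - y)


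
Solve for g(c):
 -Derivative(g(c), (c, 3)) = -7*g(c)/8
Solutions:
 g(c) = C3*exp(7^(1/3)*c/2) + (C1*sin(sqrt(3)*7^(1/3)*c/4) + C2*cos(sqrt(3)*7^(1/3)*c/4))*exp(-7^(1/3)*c/4)


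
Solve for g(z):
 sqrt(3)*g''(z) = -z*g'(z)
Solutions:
 g(z) = C1 + C2*erf(sqrt(2)*3^(3/4)*z/6)


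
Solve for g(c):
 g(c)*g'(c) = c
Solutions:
 g(c) = -sqrt(C1 + c^2)
 g(c) = sqrt(C1 + c^2)


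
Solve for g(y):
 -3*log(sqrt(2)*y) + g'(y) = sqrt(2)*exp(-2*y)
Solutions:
 g(y) = C1 + 3*y*log(y) + y*(-3 + 3*log(2)/2) - sqrt(2)*exp(-2*y)/2


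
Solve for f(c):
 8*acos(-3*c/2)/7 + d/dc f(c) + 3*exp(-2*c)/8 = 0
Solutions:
 f(c) = C1 - 8*c*acos(-3*c/2)/7 - 8*sqrt(4 - 9*c^2)/21 + 3*exp(-2*c)/16


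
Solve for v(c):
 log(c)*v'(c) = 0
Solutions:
 v(c) = C1


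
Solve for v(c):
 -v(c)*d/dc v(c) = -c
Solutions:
 v(c) = -sqrt(C1 + c^2)
 v(c) = sqrt(C1 + c^2)


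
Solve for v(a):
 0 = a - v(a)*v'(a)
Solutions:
 v(a) = -sqrt(C1 + a^2)
 v(a) = sqrt(C1 + a^2)


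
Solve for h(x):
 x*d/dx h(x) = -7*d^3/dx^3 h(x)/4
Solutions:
 h(x) = C1 + Integral(C2*airyai(-14^(2/3)*x/7) + C3*airybi(-14^(2/3)*x/7), x)


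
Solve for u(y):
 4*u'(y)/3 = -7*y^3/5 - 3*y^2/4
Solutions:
 u(y) = C1 - 21*y^4/80 - 3*y^3/16


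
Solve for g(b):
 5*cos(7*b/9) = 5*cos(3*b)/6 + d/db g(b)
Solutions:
 g(b) = C1 + 45*sin(7*b/9)/7 - 5*sin(3*b)/18


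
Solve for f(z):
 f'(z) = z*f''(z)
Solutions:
 f(z) = C1 + C2*z^2


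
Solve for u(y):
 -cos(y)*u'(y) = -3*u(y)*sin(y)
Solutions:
 u(y) = C1/cos(y)^3


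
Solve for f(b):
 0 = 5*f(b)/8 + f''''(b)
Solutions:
 f(b) = (C1*sin(2^(3/4)*5^(1/4)*b/4) + C2*cos(2^(3/4)*5^(1/4)*b/4))*exp(-2^(3/4)*5^(1/4)*b/4) + (C3*sin(2^(3/4)*5^(1/4)*b/4) + C4*cos(2^(3/4)*5^(1/4)*b/4))*exp(2^(3/4)*5^(1/4)*b/4)


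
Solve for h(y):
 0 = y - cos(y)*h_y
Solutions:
 h(y) = C1 + Integral(y/cos(y), y)


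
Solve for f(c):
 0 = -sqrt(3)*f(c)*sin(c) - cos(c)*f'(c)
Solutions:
 f(c) = C1*cos(c)^(sqrt(3))


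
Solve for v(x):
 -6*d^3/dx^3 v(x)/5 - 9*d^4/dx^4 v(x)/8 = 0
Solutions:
 v(x) = C1 + C2*x + C3*x^2 + C4*exp(-16*x/15)


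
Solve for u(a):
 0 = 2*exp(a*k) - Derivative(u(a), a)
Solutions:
 u(a) = C1 + 2*exp(a*k)/k


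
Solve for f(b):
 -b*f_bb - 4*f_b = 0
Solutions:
 f(b) = C1 + C2/b^3


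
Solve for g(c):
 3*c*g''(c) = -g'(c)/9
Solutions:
 g(c) = C1 + C2*c^(26/27)


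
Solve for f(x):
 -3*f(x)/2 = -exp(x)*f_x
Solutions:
 f(x) = C1*exp(-3*exp(-x)/2)


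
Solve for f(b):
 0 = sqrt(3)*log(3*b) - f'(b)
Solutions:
 f(b) = C1 + sqrt(3)*b*log(b) - sqrt(3)*b + sqrt(3)*b*log(3)


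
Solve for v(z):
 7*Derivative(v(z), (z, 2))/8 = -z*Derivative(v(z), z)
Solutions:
 v(z) = C1 + C2*erf(2*sqrt(7)*z/7)


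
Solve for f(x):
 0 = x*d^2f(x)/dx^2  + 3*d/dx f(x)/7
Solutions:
 f(x) = C1 + C2*x^(4/7)


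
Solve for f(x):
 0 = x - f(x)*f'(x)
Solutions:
 f(x) = -sqrt(C1 + x^2)
 f(x) = sqrt(C1 + x^2)


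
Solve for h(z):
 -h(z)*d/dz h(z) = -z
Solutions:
 h(z) = -sqrt(C1 + z^2)
 h(z) = sqrt(C1 + z^2)


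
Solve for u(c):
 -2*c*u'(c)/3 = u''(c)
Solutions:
 u(c) = C1 + C2*erf(sqrt(3)*c/3)


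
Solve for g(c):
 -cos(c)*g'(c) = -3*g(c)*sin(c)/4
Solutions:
 g(c) = C1/cos(c)^(3/4)


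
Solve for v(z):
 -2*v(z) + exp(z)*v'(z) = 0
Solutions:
 v(z) = C1*exp(-2*exp(-z))


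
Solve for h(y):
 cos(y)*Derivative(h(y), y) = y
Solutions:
 h(y) = C1 + Integral(y/cos(y), y)


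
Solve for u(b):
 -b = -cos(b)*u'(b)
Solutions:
 u(b) = C1 + Integral(b/cos(b), b)


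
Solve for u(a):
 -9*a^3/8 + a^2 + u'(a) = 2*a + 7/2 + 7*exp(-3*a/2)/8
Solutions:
 u(a) = C1 + 9*a^4/32 - a^3/3 + a^2 + 7*a/2 - 7*exp(-3*a/2)/12


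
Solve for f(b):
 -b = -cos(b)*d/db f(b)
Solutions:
 f(b) = C1 + Integral(b/cos(b), b)


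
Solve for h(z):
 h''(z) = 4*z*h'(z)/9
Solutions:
 h(z) = C1 + C2*erfi(sqrt(2)*z/3)


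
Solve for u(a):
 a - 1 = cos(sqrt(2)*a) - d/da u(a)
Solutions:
 u(a) = C1 - a^2/2 + a + sqrt(2)*sin(sqrt(2)*a)/2


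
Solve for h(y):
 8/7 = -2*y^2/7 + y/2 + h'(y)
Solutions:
 h(y) = C1 + 2*y^3/21 - y^2/4 + 8*y/7


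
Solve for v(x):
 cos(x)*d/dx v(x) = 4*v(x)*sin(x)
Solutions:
 v(x) = C1/cos(x)^4


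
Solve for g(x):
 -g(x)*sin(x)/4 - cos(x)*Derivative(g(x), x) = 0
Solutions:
 g(x) = C1*cos(x)^(1/4)


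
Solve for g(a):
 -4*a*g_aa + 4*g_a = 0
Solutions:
 g(a) = C1 + C2*a^2


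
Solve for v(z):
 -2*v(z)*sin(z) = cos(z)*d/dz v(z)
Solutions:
 v(z) = C1*cos(z)^2


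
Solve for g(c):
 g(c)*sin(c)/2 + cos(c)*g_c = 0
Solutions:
 g(c) = C1*sqrt(cos(c))


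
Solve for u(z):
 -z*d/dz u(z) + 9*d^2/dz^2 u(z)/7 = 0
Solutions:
 u(z) = C1 + C2*erfi(sqrt(14)*z/6)


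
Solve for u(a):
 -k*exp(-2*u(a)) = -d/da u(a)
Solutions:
 u(a) = log(-sqrt(C1 + 2*a*k))
 u(a) = log(C1 + 2*a*k)/2


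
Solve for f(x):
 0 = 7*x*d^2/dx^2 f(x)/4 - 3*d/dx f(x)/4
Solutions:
 f(x) = C1 + C2*x^(10/7)


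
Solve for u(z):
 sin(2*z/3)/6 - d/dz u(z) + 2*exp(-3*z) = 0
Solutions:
 u(z) = C1 - cos(2*z/3)/4 - 2*exp(-3*z)/3


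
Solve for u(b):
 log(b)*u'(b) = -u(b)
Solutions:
 u(b) = C1*exp(-li(b))


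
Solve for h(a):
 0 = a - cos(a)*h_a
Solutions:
 h(a) = C1 + Integral(a/cos(a), a)


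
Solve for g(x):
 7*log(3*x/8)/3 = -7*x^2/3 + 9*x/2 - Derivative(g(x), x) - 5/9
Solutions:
 g(x) = C1 - 7*x^3/9 + 9*x^2/4 - 7*x*log(x)/3 - 7*x*log(3)/3 + 16*x/9 + 7*x*log(2)


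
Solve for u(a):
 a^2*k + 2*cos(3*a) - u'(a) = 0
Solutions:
 u(a) = C1 + a^3*k/3 + 2*sin(3*a)/3


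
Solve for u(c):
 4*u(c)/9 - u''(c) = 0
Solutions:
 u(c) = C1*exp(-2*c/3) + C2*exp(2*c/3)


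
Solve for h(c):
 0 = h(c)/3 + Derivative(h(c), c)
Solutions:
 h(c) = C1*exp(-c/3)


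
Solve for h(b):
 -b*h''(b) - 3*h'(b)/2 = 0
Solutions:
 h(b) = C1 + C2/sqrt(b)


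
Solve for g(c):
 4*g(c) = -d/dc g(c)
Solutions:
 g(c) = C1*exp(-4*c)


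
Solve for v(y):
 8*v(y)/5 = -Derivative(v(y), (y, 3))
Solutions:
 v(y) = C3*exp(-2*5^(2/3)*y/5) + (C1*sin(sqrt(3)*5^(2/3)*y/5) + C2*cos(sqrt(3)*5^(2/3)*y/5))*exp(5^(2/3)*y/5)


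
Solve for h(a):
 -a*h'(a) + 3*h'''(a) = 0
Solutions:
 h(a) = C1 + Integral(C2*airyai(3^(2/3)*a/3) + C3*airybi(3^(2/3)*a/3), a)


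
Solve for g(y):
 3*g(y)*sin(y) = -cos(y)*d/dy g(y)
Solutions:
 g(y) = C1*cos(y)^3


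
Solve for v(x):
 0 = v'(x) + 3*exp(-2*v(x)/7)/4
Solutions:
 v(x) = 7*log(-sqrt(C1 - 3*x)) - 7*log(14)/2
 v(x) = 7*log(C1 - 3*x)/2 - 7*log(14)/2


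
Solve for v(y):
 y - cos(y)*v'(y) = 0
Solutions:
 v(y) = C1 + Integral(y/cos(y), y)


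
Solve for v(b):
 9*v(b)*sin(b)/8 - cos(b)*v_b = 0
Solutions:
 v(b) = C1/cos(b)^(9/8)


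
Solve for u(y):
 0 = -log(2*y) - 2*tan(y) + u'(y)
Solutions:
 u(y) = C1 + y*log(y) - y + y*log(2) - 2*log(cos(y))


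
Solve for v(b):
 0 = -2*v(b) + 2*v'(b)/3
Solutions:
 v(b) = C1*exp(3*b)


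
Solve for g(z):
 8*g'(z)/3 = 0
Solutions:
 g(z) = C1


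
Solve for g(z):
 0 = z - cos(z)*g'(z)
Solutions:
 g(z) = C1 + Integral(z/cos(z), z)


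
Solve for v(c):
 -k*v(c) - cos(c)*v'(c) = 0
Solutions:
 v(c) = C1*exp(k*(log(sin(c) - 1) - log(sin(c) + 1))/2)


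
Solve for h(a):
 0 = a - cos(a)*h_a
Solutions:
 h(a) = C1 + Integral(a/cos(a), a)


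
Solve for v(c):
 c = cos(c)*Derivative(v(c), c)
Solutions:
 v(c) = C1 + Integral(c/cos(c), c)


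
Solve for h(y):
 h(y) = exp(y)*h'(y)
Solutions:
 h(y) = C1*exp(-exp(-y))


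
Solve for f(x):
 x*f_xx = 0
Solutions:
 f(x) = C1 + C2*x


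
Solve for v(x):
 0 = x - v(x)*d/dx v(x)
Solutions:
 v(x) = -sqrt(C1 + x^2)
 v(x) = sqrt(C1 + x^2)


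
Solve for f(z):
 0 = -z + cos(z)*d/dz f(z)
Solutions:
 f(z) = C1 + Integral(z/cos(z), z)


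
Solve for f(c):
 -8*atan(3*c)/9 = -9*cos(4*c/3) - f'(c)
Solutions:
 f(c) = C1 + 8*c*atan(3*c)/9 - 4*log(9*c^2 + 1)/27 - 27*sin(4*c/3)/4


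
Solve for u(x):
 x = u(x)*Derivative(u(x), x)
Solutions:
 u(x) = -sqrt(C1 + x^2)
 u(x) = sqrt(C1 + x^2)


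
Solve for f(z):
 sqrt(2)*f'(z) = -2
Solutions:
 f(z) = C1 - sqrt(2)*z


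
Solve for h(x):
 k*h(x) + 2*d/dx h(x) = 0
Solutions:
 h(x) = C1*exp(-k*x/2)


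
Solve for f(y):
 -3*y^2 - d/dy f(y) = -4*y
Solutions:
 f(y) = C1 - y^3 + 2*y^2


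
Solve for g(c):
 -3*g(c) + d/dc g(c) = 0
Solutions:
 g(c) = C1*exp(3*c)


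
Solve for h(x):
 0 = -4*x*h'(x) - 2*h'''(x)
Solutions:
 h(x) = C1 + Integral(C2*airyai(-2^(1/3)*x) + C3*airybi(-2^(1/3)*x), x)


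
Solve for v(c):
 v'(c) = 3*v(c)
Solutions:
 v(c) = C1*exp(3*c)


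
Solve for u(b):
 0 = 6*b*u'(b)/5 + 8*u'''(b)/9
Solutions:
 u(b) = C1 + Integral(C2*airyai(-3*50^(1/3)*b/10) + C3*airybi(-3*50^(1/3)*b/10), b)


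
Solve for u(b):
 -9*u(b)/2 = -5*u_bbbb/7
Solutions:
 u(b) = C1*exp(-10^(3/4)*sqrt(3)*7^(1/4)*b/10) + C2*exp(10^(3/4)*sqrt(3)*7^(1/4)*b/10) + C3*sin(10^(3/4)*sqrt(3)*7^(1/4)*b/10) + C4*cos(10^(3/4)*sqrt(3)*7^(1/4)*b/10)


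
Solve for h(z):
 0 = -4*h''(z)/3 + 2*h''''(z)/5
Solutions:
 h(z) = C1 + C2*z + C3*exp(-sqrt(30)*z/3) + C4*exp(sqrt(30)*z/3)


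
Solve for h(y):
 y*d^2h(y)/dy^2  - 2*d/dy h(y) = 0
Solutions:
 h(y) = C1 + C2*y^3


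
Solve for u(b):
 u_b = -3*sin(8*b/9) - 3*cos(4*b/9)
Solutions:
 u(b) = C1 - 27*sin(4*b/9)/4 + 27*cos(8*b/9)/8


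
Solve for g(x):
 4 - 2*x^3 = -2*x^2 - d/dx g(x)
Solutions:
 g(x) = C1 + x^4/2 - 2*x^3/3 - 4*x


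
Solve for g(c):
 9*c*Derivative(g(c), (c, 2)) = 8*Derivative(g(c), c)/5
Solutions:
 g(c) = C1 + C2*c^(53/45)


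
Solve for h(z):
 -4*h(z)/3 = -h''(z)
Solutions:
 h(z) = C1*exp(-2*sqrt(3)*z/3) + C2*exp(2*sqrt(3)*z/3)


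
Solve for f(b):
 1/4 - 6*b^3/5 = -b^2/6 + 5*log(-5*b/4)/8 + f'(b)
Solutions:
 f(b) = C1 - 3*b^4/10 + b^3/18 - 5*b*log(-b)/8 + b*(-5*log(5) + 10*log(2) + 7)/8


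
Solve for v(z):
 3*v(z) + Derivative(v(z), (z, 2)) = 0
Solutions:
 v(z) = C1*sin(sqrt(3)*z) + C2*cos(sqrt(3)*z)


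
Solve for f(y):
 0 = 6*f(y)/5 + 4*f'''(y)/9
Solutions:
 f(y) = C3*exp(-3*10^(2/3)*y/10) + (C1*sin(3*10^(2/3)*sqrt(3)*y/20) + C2*cos(3*10^(2/3)*sqrt(3)*y/20))*exp(3*10^(2/3)*y/20)


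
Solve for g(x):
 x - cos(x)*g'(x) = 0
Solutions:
 g(x) = C1 + Integral(x/cos(x), x)


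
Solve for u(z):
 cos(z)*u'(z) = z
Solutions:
 u(z) = C1 + Integral(z/cos(z), z)


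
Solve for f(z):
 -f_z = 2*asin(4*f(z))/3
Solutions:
 Integral(1/asin(4*_y), (_y, f(z))) = C1 - 2*z/3


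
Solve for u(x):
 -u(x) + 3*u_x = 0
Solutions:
 u(x) = C1*exp(x/3)


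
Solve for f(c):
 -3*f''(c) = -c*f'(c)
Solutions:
 f(c) = C1 + C2*erfi(sqrt(6)*c/6)


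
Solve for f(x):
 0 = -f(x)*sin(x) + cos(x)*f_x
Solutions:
 f(x) = C1/cos(x)


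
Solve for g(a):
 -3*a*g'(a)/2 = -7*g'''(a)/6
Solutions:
 g(a) = C1 + Integral(C2*airyai(21^(2/3)*a/7) + C3*airybi(21^(2/3)*a/7), a)


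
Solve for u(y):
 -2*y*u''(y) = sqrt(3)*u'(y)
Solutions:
 u(y) = C1 + C2*y^(1 - sqrt(3)/2)


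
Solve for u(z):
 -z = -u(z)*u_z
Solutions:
 u(z) = -sqrt(C1 + z^2)
 u(z) = sqrt(C1 + z^2)


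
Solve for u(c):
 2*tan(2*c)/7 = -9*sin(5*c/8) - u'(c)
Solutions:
 u(c) = C1 + log(cos(2*c))/7 + 72*cos(5*c/8)/5


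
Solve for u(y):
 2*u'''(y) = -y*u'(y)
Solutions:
 u(y) = C1 + Integral(C2*airyai(-2^(2/3)*y/2) + C3*airybi(-2^(2/3)*y/2), y)


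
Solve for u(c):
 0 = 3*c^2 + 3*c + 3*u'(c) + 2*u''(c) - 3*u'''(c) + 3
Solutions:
 u(c) = C1 + C2*exp(c*(1 - sqrt(10))/3) + C3*exp(c*(1 + sqrt(10))/3) - c^3/3 + c^2/6 - 29*c/9


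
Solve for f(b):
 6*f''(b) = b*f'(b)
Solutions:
 f(b) = C1 + C2*erfi(sqrt(3)*b/6)


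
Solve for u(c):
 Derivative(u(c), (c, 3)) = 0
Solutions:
 u(c) = C1 + C2*c + C3*c^2


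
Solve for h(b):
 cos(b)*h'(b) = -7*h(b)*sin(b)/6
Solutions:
 h(b) = C1*cos(b)^(7/6)


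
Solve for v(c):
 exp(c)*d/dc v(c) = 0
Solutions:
 v(c) = C1


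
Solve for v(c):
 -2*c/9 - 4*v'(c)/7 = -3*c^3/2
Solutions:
 v(c) = C1 + 21*c^4/32 - 7*c^2/36


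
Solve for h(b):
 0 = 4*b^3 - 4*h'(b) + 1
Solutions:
 h(b) = C1 + b^4/4 + b/4


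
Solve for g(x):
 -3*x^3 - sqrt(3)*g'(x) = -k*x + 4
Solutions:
 g(x) = C1 + sqrt(3)*k*x^2/6 - sqrt(3)*x^4/4 - 4*sqrt(3)*x/3
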